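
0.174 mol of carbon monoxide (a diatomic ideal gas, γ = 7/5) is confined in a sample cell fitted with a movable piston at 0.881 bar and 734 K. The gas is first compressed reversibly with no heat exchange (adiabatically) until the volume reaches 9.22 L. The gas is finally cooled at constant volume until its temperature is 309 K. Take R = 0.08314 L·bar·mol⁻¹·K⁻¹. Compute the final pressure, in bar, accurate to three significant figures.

From PV = nRT: V₁ = nRT₁/P₁ = 12.05 L.
Adiabatic (γ = 7/5), T V^(γ−1) and P V^γ constant: T₂ = T₁·(V₁/V₂)^(γ−1) = 817.0 K; P₂ = P₁·(V₁/V₂)^γ = 1.282 bar.
V constant ⇒ P ∝ T: V₃ = V₂; P₃ = P₂·(T₃/T₂) = 0.4848 bar.

P₃ ≈ 0.485 bar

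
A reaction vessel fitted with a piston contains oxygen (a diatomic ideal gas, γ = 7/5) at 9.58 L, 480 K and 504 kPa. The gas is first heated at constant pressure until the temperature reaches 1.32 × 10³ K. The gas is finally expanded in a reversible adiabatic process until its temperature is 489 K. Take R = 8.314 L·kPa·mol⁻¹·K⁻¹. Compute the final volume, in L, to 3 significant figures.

P constant ⇒ V ∝ T: P₂ = P₁; V₂ = V₁·(T₂/T₁) = 26.34 L.
Reversible adiabatic, γ = 7/5: P₃ = P₂·(T₃/T₂)^(γ/(γ−1)) = 15.60 kPa; V₃ = V₂·(T₂/T₃)^(1/(γ−1)) = 315.4 L.

V₃ ≈ 315 L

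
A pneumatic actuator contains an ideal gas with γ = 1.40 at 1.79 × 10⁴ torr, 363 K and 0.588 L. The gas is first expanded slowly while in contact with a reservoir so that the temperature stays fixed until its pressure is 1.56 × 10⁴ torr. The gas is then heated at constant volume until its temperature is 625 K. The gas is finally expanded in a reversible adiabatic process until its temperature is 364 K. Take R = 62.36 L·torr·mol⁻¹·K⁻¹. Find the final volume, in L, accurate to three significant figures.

V₄ ≈ 2.61 L

Isothermal, so P V is constant: T₂ = T₁; V₂ = V₁·(P₁/P₂) = 0.6747 L.
V constant ⇒ P ∝ T: V₃ = V₂; P₃ = P₂·(T₃/T₂) = 2.686e+04 torr.
Adiabatic (γ = 1.40), T V^(γ−1) and P V^γ constant: P₄ = P₃·(T₄/T₃)^(γ/(γ−1)) = 4049 torr; V₄ = V₃·(T₃/T₄)^(1/(γ−1)) = 2.606 L.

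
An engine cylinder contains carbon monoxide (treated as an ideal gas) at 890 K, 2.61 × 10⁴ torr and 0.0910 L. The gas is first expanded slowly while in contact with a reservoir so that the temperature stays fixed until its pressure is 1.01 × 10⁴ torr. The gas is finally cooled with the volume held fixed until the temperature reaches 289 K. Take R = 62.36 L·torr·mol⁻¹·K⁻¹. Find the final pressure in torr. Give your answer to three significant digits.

Isothermal, so P V is constant: T₂ = T₁; V₂ = V₁·(P₁/P₂) = 0.2352 L.
Isochoric, so P/T is constant: V₃ = V₂; P₃ = P₂·(T₃/T₂) = 3280 torr.

P₃ ≈ 3.28e+03 torr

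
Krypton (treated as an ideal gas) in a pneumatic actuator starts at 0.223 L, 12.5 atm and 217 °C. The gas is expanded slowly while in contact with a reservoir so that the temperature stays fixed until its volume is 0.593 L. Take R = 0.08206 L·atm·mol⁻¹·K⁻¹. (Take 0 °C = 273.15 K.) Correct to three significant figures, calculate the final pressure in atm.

Convert: T₁ = 490.1 K.
Isothermal, so P V is constant: T₂ = T₁; P₂ = P₁·(V₁/V₂) = 4.701 atm.

P₂ ≈ 4.70 atm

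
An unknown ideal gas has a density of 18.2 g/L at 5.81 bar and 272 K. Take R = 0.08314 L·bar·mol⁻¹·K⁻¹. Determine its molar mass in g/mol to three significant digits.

M ≈ 70.8 g/mol

ρ = PM/(RT) ⇒ M = ρRT/P = (18.2 × 0.08314 × 272.0) / 5.81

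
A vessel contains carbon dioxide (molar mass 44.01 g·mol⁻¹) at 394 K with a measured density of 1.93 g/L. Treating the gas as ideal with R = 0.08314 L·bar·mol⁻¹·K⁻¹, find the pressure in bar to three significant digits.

P ≈ 1.44 bar

ρ = PM/(RT) ⇒ P = ρRT/M = (1.93 × 0.08314 × 394.0) / 44.01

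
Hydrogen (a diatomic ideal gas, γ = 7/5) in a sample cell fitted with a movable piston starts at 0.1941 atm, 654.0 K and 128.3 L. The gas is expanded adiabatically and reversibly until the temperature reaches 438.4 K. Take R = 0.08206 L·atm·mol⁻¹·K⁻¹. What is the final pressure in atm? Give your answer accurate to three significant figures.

Reversible adiabatic, γ = 7/5: P₂ = P₁·(T₂/T₁)^(γ/(γ−1)) = 0.04787 atm; V₂ = V₁·(T₁/T₂)^(1/(γ−1)) = 348.7 L.

P₂ ≈ 0.0479 atm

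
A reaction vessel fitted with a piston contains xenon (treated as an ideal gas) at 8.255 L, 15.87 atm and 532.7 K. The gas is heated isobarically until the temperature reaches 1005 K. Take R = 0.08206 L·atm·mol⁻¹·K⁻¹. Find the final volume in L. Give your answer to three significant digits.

V₂ ≈ 15.6 L

P constant ⇒ V ∝ T: P₂ = P₁; V₂ = V₁·(T₂/T₁) = 15.57 L.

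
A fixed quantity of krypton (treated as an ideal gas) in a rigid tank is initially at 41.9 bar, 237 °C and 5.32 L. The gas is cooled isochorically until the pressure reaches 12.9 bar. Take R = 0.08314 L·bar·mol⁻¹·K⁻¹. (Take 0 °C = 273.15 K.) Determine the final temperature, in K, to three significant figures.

Convert: T₁ = 510.1 K.
V constant ⇒ P ∝ T: V₂ = V₁; T₂ = T₁·(P₂/P₁) = 157.1 K.

T₂ ≈ 157 K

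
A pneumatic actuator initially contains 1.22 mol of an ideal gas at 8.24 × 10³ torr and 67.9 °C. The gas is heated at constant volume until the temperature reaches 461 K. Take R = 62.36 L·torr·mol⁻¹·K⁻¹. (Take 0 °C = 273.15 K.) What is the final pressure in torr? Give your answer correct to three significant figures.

P₂ ≈ 1.11e+04 torr

Convert: T₁ = 341.0 K.
From PV = nRT: V₁ = nRT₁/P₁ = 3.149 L.
Isochoric, so P/T is constant: V₂ = V₁; P₂ = P₁·(T₂/T₁) = 1.114e+04 torr.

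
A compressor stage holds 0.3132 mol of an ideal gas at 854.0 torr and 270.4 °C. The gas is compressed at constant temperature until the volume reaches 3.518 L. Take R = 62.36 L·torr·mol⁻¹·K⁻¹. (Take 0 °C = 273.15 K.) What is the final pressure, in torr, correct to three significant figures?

P₂ ≈ 3.02e+03 torr

Convert: T₁ = 543.5 K.
From PV = nRT: V₁ = nRT₁/P₁ = 12.43 L.
T constant ⇒ Boyle's law P V = const: T₂ = T₁; P₂ = P₁·(V₁/V₂) = 3018 torr.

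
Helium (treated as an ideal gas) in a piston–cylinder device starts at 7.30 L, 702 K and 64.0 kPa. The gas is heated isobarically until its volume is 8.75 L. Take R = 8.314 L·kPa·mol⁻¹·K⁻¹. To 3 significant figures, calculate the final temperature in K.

P constant ⇒ V ∝ T: P₂ = P₁; T₂ = T₁·(V₂/V₁) = 841.4 K.

T₂ ≈ 841 K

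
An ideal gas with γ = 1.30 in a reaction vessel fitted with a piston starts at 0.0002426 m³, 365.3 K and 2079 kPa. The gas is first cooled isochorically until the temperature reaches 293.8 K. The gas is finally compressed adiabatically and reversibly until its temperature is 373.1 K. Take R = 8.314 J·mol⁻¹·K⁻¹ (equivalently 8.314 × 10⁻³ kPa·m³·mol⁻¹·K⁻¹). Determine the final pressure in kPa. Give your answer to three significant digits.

P₃ ≈ 4.71e+03 kPa

V constant ⇒ P ∝ T: V₂ = V₁; P₂ = P₁·(T₂/T₁) = 1672 kPa.
Reversible adiabatic, γ = 1.30: P₃ = P₂·(T₃/T₂)^(γ/(γ−1)) = 4709 kPa; V₃ = V₂·(T₂/T₃)^(1/(γ−1)) = 0.0001094 m³.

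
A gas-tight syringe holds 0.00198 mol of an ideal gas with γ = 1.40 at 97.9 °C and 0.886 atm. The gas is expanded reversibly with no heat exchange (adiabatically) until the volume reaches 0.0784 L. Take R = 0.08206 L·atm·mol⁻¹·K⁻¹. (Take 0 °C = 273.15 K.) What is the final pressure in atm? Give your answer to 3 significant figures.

Convert: T₁ = 371.0 K.
From PV = nRT: V₁ = nRT₁/P₁ = 0.06804 L.
Reversible adiabatic, γ = 1.40: T₂ = T₁·(V₁/V₂)^(γ−1) = 350.6 K; P₂ = P₁·(V₁/V₂)^γ = 0.7266 atm.

P₂ ≈ 0.727 atm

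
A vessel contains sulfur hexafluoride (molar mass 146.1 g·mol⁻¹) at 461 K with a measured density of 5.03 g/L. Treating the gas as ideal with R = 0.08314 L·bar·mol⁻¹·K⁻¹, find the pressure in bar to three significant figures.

ρ = PM/(RT) ⇒ P = ρRT/M = (5.03 × 0.08314 × 461.0) / 146.1

P ≈ 1.32 bar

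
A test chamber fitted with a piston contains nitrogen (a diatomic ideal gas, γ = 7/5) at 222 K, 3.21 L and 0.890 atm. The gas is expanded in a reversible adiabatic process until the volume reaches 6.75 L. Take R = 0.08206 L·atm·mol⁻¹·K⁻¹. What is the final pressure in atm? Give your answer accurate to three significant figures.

Adiabatic (γ = 7/5), T V^(γ−1) and P V^γ constant: T₂ = T₁·(V₁/V₂)^(γ−1) = 164.9 K; P₂ = P₁·(V₁/V₂)^γ = 0.3144 atm.

P₂ ≈ 0.314 atm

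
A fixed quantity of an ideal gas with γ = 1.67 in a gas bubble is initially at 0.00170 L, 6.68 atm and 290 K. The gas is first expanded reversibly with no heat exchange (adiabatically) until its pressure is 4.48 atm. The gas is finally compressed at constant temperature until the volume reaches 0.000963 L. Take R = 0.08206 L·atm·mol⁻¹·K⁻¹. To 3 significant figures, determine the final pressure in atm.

P₃ ≈ 10.0 atm

Reversible adiabatic, γ = 1.67: T₂ = T₁·(P₂/P₁)^((γ−1)/γ) = 247.1 K; V₂ = V₁·(P₁/P₂)^(1/γ) = 0.002159 L.
T constant ⇒ Boyle's law P V = const: T₃ = T₂; P₃ = P₂·(V₂/V₃) = 10.05 atm.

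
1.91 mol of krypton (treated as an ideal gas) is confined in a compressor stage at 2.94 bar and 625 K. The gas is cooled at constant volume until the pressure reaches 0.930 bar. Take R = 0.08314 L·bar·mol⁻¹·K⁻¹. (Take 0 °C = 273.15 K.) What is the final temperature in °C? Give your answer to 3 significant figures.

From PV = nRT: V₁ = nRT₁/P₁ = 33.76 L.
V constant ⇒ P ∝ T: V₂ = V₁; T₂ = T₁·(P₂/P₁) = 197.7 K.

T₂ ≈ -75.4 °C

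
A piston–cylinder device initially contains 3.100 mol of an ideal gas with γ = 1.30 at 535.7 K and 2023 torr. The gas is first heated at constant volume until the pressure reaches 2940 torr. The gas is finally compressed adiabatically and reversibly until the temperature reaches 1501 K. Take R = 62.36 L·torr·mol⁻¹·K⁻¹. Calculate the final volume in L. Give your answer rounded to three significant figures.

V₃ ≈ 5.74 L

From PV = nRT: V₁ = nRT₁/P₁ = 51.19 L.
V constant ⇒ P ∝ T: V₂ = V₁; T₂ = T₁·(P₂/P₁) = 778.5 K.
Reversible adiabatic, γ = 1.30: P₃ = P₂·(T₃/T₂)^(γ/(γ−1)) = 5.056e+04 torr; V₃ = V₂·(T₂/T₃)^(1/(γ−1)) = 5.739 L.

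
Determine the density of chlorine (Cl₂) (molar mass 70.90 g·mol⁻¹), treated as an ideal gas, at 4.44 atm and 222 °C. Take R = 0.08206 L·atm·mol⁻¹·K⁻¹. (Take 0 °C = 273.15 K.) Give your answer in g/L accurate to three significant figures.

ρ = PM/(RT) = (4.44 × 70.90) / (0.08206 × 495.1)

ρ ≈ 7.75 g/L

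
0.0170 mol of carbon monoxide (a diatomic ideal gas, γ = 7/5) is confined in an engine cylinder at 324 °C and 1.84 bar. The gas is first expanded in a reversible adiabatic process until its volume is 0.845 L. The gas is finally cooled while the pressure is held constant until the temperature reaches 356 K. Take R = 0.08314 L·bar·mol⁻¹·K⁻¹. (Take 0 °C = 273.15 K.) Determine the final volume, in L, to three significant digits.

Convert: T₁ = 597.1 K.
From PV = nRT: V₁ = nRT₁/P₁ = 0.4587 L.
Reversible adiabatic, γ = 7/5: T₂ = T₁·(V₁/V₂)^(γ−1) = 467.7 K; P₂ = P₁·(V₁/V₂)^γ = 0.7823 bar.
Isobaric, so V/T is constant: P₃ = P₂; V₃ = V₂·(T₃/T₂) = 0.6432 L.

V₃ ≈ 0.643 L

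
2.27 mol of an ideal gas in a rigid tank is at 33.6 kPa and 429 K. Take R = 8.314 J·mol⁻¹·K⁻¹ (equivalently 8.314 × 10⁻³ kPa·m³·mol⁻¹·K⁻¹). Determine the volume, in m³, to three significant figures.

PV = nRT ⇒ V = nRT/P = (2.27 × 8.314 × 10⁻³ × 429) / 33.6

V ≈ 0.241 m³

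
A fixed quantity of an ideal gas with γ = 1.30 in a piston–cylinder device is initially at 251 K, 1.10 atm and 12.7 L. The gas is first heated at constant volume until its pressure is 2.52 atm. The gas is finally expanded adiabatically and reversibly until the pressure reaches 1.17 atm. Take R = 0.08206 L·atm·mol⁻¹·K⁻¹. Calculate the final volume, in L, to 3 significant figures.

V₃ ≈ 22.9 L

Isochoric, so P/T is constant: V₂ = V₁; T₂ = T₁·(P₂/P₁) = 575.0 K.
Adiabatic (γ = 1.30), T V^(γ−1) and P V^γ constant: T₃ = T₂·(P₃/P₂)^((γ−1)/γ) = 481.7 K; V₃ = V₂·(P₂/P₃)^(1/γ) = 22.92 L.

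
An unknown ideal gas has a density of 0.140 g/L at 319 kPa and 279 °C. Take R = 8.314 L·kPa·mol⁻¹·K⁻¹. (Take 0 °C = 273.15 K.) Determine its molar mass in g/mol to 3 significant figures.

ρ = PM/(RT) ⇒ M = ρRT/P = (0.140 × 8.314 × 552.1) / 319

M ≈ 2.01 g/mol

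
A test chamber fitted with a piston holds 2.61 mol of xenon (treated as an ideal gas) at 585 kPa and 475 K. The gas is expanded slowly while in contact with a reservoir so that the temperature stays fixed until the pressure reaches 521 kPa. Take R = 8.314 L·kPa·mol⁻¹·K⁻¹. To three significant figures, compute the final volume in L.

From PV = nRT: V₁ = nRT₁/P₁ = 17.62 L.
T constant ⇒ Boyle's law P V = const: T₂ = T₁; V₂ = V₁·(P₁/P₂) = 19.78 L.

V₂ ≈ 19.8 L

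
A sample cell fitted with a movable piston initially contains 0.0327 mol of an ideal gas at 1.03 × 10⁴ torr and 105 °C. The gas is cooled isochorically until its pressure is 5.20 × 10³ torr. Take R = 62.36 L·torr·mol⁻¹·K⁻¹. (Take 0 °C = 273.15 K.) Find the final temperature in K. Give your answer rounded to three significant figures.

Convert: T₁ = 378.1 K.
From PV = nRT: V₁ = nRT₁/P₁ = 0.07487 L.
V constant ⇒ P ∝ T: V₂ = V₁; T₂ = T₁·(P₂/P₁) = 190.9 K.

T₂ ≈ 191 K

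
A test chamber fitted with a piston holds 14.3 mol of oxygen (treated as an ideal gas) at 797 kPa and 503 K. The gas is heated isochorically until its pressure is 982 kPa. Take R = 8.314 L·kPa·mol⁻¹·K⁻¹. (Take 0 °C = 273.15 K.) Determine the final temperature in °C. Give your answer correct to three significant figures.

From PV = nRT: V₁ = nRT₁/P₁ = 75.03 L.
V constant ⇒ P ∝ T: V₂ = V₁; T₂ = T₁·(P₂/P₁) = 619.8 K.

T₂ ≈ 347 °C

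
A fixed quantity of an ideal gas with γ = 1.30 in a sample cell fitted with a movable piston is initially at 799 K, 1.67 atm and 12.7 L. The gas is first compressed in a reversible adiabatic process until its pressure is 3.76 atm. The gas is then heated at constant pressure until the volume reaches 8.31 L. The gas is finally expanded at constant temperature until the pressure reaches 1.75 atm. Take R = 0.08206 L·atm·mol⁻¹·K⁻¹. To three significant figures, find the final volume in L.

Reversible adiabatic, γ = 1.30: T₂ = T₁·(P₂/P₁)^((γ−1)/γ) = 963.6 K; V₂ = V₁·(P₁/P₂)^(1/γ) = 6.803 L.
P constant ⇒ V ∝ T: P₃ = P₂; T₃ = T₂·(V₃/V₂) = 1177 K.
Isothermal, so P V is constant: T₄ = T₃; V₄ = V₃·(P₃/P₄) = 17.85 L.

V₄ ≈ 17.9 L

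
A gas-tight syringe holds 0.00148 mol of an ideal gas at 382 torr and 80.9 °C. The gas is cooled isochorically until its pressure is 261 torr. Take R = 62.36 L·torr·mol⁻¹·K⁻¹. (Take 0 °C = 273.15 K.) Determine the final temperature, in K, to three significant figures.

Convert: T₁ = 354.0 K.
From PV = nRT: V₁ = nRT₁/P₁ = 0.08554 L.
Isochoric, so P/T is constant: V₂ = V₁; T₂ = T₁·(P₂/P₁) = 241.9 K.

T₂ ≈ 242 K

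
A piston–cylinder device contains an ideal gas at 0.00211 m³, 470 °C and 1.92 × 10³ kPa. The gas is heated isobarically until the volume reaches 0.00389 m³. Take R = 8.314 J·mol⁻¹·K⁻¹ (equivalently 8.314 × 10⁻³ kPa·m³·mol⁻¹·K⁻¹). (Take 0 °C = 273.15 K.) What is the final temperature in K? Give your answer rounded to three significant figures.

T₂ ≈ 1.37e+03 K

Convert: T₁ = 743.1 K.
P constant ⇒ V ∝ T: P₂ = P₁; T₂ = T₁·(V₂/V₁) = 1370 K.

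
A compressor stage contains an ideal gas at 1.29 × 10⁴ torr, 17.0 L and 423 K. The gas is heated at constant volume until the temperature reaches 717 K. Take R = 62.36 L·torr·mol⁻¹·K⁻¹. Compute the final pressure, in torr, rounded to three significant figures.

V constant ⇒ P ∝ T: V₂ = V₁; P₂ = P₁·(T₂/T₁) = 2.187e+04 torr.

P₂ ≈ 2.19e+04 torr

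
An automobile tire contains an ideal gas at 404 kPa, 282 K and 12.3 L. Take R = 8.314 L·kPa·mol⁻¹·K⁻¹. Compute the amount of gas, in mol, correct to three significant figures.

PV = nRT ⇒ n = PV/(RT) = (404 × 12.3) / (8.314 × 282)

n ≈ 2.12 mol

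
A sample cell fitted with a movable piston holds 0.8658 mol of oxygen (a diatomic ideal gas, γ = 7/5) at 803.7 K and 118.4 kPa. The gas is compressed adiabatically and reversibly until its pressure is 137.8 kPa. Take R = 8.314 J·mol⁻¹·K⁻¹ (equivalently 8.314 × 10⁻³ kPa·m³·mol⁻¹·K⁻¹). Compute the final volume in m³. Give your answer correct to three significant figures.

From PV = nRT: V₁ = nRT₁/P₁ = 0.04886 m³.
Reversible adiabatic, γ = 7/5: T₂ = T₁·(P₂/P₁)^((γ−1)/γ) = 839.3 K; V₂ = V₁·(P₁/P₂)^(1/γ) = 0.04384 m³.

V₂ ≈ 0.0438 m³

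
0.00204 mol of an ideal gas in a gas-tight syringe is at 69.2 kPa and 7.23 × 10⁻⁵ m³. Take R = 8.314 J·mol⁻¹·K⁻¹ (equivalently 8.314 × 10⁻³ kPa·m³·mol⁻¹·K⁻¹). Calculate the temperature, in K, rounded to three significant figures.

PV = nRT ⇒ T = PV/(nR) = (69.2 × 7.23e-05) / (0.00204 × 8.314 × 10⁻³)

T ≈ 295 K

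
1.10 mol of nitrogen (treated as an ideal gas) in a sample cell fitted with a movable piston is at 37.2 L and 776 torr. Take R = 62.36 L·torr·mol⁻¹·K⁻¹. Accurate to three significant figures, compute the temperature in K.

PV = nRT ⇒ T = PV/(nR) = (776 × 37.2) / (1.10 × 62.36)

T ≈ 421 K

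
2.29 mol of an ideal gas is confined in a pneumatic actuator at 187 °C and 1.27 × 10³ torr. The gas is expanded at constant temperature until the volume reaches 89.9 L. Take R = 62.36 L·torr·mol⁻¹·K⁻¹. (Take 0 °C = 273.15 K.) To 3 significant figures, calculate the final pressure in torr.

P₂ ≈ 731 torr

Convert: T₁ = 460.1 K.
From PV = nRT: V₁ = nRT₁/P₁ = 51.74 L.
T constant ⇒ Boyle's law P V = const: T₂ = T₁; P₂ = P₁·(V₁/V₂) = 730.9 torr.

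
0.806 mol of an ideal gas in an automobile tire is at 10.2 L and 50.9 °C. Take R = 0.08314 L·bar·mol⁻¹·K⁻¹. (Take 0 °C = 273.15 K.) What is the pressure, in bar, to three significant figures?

P ≈ 2.13 bar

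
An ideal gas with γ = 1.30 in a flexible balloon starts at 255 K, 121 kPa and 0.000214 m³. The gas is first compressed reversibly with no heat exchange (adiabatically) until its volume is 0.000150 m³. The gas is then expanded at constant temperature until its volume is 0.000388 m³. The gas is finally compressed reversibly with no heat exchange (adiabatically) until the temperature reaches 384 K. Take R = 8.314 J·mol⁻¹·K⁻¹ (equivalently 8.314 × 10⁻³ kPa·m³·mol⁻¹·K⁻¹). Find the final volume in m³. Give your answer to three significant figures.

V₄ ≈ 0.000141 m³

Reversible adiabatic, γ = 1.30: T₂ = T₁·(V₁/V₂)^(γ−1) = 283.7 K; P₂ = P₁·(V₁/V₂)^γ = 192.0 kPa.
T constant ⇒ Boyle's law P V = const: T₃ = T₂; P₃ = P₂·(V₂/V₃) = 74.24 kPa.
Reversible adiabatic, γ = 1.30: P₄ = P₃·(T₄/T₃)^(γ/(γ−1)) = 275.7 kPa; V₄ = V₃·(T₃/T₄)^(1/(γ−1)) = 0.0001414 m³.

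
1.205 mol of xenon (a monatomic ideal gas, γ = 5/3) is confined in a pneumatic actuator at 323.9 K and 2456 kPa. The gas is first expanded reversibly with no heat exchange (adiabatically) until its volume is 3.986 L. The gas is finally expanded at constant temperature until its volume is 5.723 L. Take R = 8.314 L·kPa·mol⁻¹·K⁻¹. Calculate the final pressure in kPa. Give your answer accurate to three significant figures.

P₃ ≈ 272 kPa

From PV = nRT: V₁ = nRT₁/P₁ = 1.321 L.
Reversible adiabatic, γ = 5/3: T₂ = T₁·(V₁/V₂)^(γ−1) = 155.1 K; P₂ = P₁·(V₁/V₂)^γ = 389.9 kPa.
Isothermal, so P V is constant: T₃ = T₂; P₃ = P₂·(V₂/V₃) = 271.6 kPa.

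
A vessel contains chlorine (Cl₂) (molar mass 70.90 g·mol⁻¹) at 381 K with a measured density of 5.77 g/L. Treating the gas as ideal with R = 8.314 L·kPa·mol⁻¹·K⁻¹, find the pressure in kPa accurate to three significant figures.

P ≈ 258 kPa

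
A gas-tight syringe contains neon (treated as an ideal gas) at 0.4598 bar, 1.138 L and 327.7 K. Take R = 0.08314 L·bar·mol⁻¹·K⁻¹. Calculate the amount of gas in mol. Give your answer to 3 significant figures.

n ≈ 0.0192 mol

PV = nRT ⇒ n = PV/(RT) = (0.4598 × 1.138) / (0.08314 × 327.7)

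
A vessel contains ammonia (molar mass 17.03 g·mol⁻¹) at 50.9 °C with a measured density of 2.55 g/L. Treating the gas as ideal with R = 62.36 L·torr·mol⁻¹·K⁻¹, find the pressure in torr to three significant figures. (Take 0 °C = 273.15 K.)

P ≈ 3.03e+03 torr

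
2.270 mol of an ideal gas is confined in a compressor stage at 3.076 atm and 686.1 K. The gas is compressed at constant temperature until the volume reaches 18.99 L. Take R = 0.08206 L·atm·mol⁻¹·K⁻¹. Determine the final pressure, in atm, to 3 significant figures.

P₂ ≈ 6.73 atm

From PV = nRT: V₁ = nRT₁/P₁ = 41.55 L.
T constant ⇒ Boyle's law P V = const: T₂ = T₁; P₂ = P₁·(V₁/V₂) = 6.730 atm.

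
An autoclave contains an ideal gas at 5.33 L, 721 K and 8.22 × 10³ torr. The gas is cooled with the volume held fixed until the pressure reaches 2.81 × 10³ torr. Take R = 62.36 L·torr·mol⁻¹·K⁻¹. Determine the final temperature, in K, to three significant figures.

T₂ ≈ 246 K

V constant ⇒ P ∝ T: V₂ = V₁; T₂ = T₁·(P₂/P₁) = 246.5 K.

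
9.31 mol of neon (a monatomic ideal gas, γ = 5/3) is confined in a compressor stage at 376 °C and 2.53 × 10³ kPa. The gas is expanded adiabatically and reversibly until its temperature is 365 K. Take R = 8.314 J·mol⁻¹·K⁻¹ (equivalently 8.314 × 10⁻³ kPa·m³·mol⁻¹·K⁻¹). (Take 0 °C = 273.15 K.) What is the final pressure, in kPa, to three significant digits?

P₂ ≈ 600 kPa

Convert: T₁ = 649.1 K.
From PV = nRT: V₁ = nRT₁/P₁ = 0.01986 m³.
Adiabatic (γ = 5/3), T V^(γ−1) and P V^γ constant: P₂ = P₁·(T₂/T₁)^(γ/(γ−1)) = 599.8 kPa; V₂ = V₁·(T₁/T₂)^(1/(γ−1)) = 0.04710 m³.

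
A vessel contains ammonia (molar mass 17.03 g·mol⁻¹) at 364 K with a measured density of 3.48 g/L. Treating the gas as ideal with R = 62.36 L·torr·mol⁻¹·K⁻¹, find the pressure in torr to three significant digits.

ρ = PM/(RT) ⇒ P = ρRT/M = (3.48 × 62.36 × 364.0) / 17.03

P ≈ 4.64e+03 torr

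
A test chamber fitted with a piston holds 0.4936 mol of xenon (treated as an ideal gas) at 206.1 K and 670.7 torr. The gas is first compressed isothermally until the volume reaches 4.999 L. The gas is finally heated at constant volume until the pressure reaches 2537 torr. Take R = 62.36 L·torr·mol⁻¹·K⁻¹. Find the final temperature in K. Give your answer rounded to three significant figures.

T₃ ≈ 412 K

From PV = nRT: V₁ = nRT₁/P₁ = 9.459 L.
T constant ⇒ Boyle's law P V = const: T₂ = T₁; P₂ = P₁·(V₁/V₂) = 1269 torr.
Isochoric, so P/T is constant: V₃ = V₂; T₃ = T₂·(P₃/P₂) = 412.0 K.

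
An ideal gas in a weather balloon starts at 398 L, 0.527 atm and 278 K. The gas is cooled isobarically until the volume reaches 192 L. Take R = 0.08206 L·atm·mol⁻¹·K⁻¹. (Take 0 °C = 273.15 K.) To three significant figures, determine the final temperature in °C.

P constant ⇒ V ∝ T: P₂ = P₁; T₂ = T₁·(V₂/V₁) = 134.1 K.

T₂ ≈ -139 °C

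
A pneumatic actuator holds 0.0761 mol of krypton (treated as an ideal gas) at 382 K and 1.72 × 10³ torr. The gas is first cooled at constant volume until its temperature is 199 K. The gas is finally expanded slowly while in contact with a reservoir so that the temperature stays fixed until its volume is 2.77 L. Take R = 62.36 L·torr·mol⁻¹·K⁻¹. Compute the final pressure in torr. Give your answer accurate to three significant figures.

From PV = nRT: V₁ = nRT₁/P₁ = 1.054 L.
V constant ⇒ P ∝ T: V₂ = V₁; P₂ = P₁·(T₂/T₁) = 896.0 torr.
T constant ⇒ Boyle's law P V = const: T₃ = T₂; P₃ = P₂·(V₂/V₃) = 340.9 torr.

P₃ ≈ 341 torr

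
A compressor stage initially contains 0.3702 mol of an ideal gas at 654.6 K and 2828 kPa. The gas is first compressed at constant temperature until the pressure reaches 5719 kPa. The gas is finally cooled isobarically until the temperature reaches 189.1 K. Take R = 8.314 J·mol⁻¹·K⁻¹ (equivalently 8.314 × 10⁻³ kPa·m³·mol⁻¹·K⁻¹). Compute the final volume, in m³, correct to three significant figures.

From PV = nRT: V₁ = nRT₁/P₁ = 0.0007124 m³.
T constant ⇒ Boyle's law P V = const: T₂ = T₁; V₂ = V₁·(P₁/P₂) = 0.0003523 m³.
Isobaric, so V/T is constant: P₃ = P₂; V₃ = V₂·(T₃/T₂) = 0.0001018 m³.

V₃ ≈ 0.000102 m³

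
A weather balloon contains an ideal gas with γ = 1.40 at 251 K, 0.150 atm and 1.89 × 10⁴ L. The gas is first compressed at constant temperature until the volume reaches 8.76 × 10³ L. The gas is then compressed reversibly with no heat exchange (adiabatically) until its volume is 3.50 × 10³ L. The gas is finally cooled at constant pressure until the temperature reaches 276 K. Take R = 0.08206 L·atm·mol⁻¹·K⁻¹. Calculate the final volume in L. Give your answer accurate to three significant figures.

V₄ ≈ 2.67e+03 L

T constant ⇒ Boyle's law P V = const: T₂ = T₁; P₂ = P₁·(V₁/V₂) = 0.3236 atm.
Adiabatic (γ = 1.40), T V^(γ−1) and P V^γ constant: T₃ = T₂·(V₂/V₃)^(γ−1) = 362.3 K; P₃ = P₂·(V₂/V₃)^γ = 1.169 atm.
Isobaric, so V/T is constant: P₄ = P₃; V₄ = V₃·(T₄/T₃) = 2666 L.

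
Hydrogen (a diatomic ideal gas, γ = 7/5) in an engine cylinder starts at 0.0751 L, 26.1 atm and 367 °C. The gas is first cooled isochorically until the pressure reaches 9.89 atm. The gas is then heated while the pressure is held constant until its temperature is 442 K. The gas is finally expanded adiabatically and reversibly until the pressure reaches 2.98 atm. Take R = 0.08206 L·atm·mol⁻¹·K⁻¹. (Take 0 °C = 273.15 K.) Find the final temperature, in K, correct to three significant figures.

Convert: T₁ = 640.1 K.
V constant ⇒ P ∝ T: V₂ = V₁; T₂ = T₁·(P₂/P₁) = 242.6 K.
Isobaric, so V/T is constant: P₃ = P₂; V₃ = V₂·(T₃/T₂) = 0.1368 L.
Adiabatic (γ = 7/5), T V^(γ−1) and P V^γ constant: T₄ = T₃·(P₄/P₃)^((γ−1)/γ) = 313.7 K; V₄ = V₃·(P₃/P₄)^(1/γ) = 0.3224 L.

T₄ ≈ 314 K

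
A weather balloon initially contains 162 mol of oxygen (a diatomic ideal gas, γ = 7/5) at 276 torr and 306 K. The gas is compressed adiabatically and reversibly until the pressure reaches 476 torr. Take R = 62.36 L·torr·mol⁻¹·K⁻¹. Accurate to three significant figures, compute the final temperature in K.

T₂ ≈ 358 K

From PV = nRT: V₁ = nRT₁/P₁ = 1.120e+04 L.
Adiabatic (γ = 7/5), T V^(γ−1) and P V^γ constant: T₂ = T₁·(P₂/P₁)^((γ−1)/γ) = 357.6 K; V₂ = V₁·(P₁/P₂)^(1/γ) = 7589 L.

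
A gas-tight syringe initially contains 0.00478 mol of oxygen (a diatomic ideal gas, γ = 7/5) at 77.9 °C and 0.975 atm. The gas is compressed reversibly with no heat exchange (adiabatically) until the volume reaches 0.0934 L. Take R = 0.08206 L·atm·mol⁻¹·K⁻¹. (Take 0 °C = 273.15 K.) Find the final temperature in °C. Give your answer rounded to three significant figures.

T₂ ≈ 141 °C

Convert: T₁ = 351.0 K.
From PV = nRT: V₁ = nRT₁/P₁ = 0.1412 L.
Adiabatic (γ = 7/5), T V^(γ−1) and P V^γ constant: T₂ = T₁·(V₁/V₂)^(γ−1) = 414.2 K; P₂ = P₁·(V₁/V₂)^γ = 1.739 atm.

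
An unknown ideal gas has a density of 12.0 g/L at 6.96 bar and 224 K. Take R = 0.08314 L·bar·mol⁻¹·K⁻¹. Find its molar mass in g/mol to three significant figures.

ρ = PM/(RT) ⇒ M = ρRT/P = (12.0 × 0.08314 × 224.0) / 6.96

M ≈ 32.1 g/mol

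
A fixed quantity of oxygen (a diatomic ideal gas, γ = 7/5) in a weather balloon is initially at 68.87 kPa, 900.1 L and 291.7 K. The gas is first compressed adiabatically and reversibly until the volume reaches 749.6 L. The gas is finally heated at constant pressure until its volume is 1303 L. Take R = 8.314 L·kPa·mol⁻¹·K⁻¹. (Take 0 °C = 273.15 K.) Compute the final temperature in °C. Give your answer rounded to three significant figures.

Adiabatic (γ = 7/5), T V^(γ−1) and P V^γ constant: T₂ = T₁·(V₁/V₂)^(γ−1) = 313.8 K; P₂ = P₁·(V₁/V₂)^γ = 88.98 kPa.
Isobaric, so V/T is constant: P₃ = P₂; T₃ = T₂·(V₃/V₂) = 545.6 K.

T₃ ≈ 272 °C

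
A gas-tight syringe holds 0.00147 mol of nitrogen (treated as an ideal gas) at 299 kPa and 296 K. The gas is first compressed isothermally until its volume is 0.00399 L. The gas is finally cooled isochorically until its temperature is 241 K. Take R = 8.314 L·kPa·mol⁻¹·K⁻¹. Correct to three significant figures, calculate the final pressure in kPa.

P₃ ≈ 738 kPa

From PV = nRT: V₁ = nRT₁/P₁ = 0.01210 L.
T constant ⇒ Boyle's law P V = const: T₂ = T₁; P₂ = P₁·(V₁/V₂) = 906.7 kPa.
Isochoric, so P/T is constant: V₃ = V₂; P₃ = P₂·(T₃/T₂) = 738.2 kPa.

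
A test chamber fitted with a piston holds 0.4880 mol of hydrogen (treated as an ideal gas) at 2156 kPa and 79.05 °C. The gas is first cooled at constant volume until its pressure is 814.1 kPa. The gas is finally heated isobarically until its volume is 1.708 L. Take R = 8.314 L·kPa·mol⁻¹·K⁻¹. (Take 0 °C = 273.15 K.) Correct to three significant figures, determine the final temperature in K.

T₃ ≈ 343 K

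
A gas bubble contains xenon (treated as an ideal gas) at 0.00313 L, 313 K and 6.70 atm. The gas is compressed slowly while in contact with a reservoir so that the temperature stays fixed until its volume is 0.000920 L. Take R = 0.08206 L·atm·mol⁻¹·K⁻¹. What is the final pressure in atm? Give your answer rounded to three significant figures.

P₂ ≈ 22.8 atm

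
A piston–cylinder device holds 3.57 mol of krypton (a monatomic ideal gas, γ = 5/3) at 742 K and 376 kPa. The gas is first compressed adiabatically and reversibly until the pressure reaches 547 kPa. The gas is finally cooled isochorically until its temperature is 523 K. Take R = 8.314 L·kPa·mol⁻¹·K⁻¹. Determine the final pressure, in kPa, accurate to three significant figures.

P₃ ≈ 332 kPa

From PV = nRT: V₁ = nRT₁/P₁ = 58.57 L.
Reversible adiabatic, γ = 5/3: T₂ = T₁·(P₂/P₁)^((γ−1)/γ) = 862.0 K; V₂ = V₁·(P₁/P₂)^(1/γ) = 46.78 L.
V constant ⇒ P ∝ T: V₃ = V₂; P₃ = P₂·(T₃/T₂) = 331.9 kPa.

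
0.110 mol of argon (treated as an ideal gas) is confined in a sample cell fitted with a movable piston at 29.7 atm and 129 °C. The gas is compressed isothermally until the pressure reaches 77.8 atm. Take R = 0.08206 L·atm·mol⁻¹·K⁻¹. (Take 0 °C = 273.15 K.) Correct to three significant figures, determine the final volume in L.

V₂ ≈ 0.0467 L

Convert: T₁ = 402.1 K.
From PV = nRT: V₁ = nRT₁/P₁ = 0.1222 L.
T constant ⇒ Boyle's law P V = const: T₂ = T₁; V₂ = V₁·(P₁/P₂) = 0.04666 L.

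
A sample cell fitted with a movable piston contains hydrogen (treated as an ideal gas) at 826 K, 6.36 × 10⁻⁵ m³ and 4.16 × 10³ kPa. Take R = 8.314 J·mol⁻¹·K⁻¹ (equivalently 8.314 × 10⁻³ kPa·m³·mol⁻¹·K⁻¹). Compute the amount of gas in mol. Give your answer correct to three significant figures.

n ≈ 0.0385 mol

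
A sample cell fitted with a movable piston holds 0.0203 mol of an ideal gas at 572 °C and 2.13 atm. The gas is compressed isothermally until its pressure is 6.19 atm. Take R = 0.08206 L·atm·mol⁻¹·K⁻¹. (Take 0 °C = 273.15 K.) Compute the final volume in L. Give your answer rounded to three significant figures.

V₂ ≈ 0.227 L

Convert: T₁ = 845.1 K.
From PV = nRT: V₁ = nRT₁/P₁ = 0.6610 L.
Isothermal, so P V is constant: T₂ = T₁; V₂ = V₁·(P₁/P₂) = 0.2274 L.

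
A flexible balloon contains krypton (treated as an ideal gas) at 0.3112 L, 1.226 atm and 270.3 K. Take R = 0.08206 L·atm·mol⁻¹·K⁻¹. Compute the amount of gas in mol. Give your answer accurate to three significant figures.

n ≈ 0.0172 mol

PV = nRT ⇒ n = PV/(RT) = (1.226 × 0.3112) / (0.08206 × 270.3)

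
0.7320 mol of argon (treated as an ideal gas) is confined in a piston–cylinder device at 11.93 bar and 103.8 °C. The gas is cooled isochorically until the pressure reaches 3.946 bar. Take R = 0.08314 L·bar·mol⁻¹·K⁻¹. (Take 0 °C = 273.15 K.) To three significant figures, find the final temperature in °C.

T₂ ≈ -148 °C

Convert: T₁ = 376.9 K.
From PV = nRT: V₁ = nRT₁/P₁ = 1.923 L.
Isochoric, so P/T is constant: V₂ = V₁; T₂ = T₁·(P₂/P₁) = 124.7 K.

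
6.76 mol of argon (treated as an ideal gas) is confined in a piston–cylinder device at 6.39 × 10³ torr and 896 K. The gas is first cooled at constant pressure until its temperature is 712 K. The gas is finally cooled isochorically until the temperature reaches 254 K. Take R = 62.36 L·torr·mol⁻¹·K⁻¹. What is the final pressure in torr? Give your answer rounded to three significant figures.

From PV = nRT: V₁ = nRT₁/P₁ = 59.11 L.
P constant ⇒ V ∝ T: P₂ = P₁; V₂ = V₁·(T₂/T₁) = 46.97 L.
V constant ⇒ P ∝ T: V₃ = V₂; P₃ = P₂·(T₃/T₂) = 2280 torr.

P₃ ≈ 2.28e+03 torr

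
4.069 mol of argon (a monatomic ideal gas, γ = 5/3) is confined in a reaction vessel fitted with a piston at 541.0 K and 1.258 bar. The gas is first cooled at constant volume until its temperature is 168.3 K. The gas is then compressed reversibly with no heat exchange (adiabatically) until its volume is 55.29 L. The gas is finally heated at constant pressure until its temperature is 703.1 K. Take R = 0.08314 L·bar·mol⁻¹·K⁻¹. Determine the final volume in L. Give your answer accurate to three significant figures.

V₄ ≈ 121 L

From PV = nRT: V₁ = nRT₁/P₁ = 145.5 L.
Isochoric, so P/T is constant: V₂ = V₁; P₂ = P₁·(T₂/T₁) = 0.3914 bar.
Adiabatic (γ = 5/3), T V^(γ−1) and P V^γ constant: T₃ = T₂·(V₂/V₃)^(γ−1) = 320.8 K; P₃ = P₂·(V₂/V₃)^γ = 1.963 bar.
Isobaric, so V/T is constant: P₄ = P₃; V₄ = V₃·(T₄/T₃) = 121.2 L.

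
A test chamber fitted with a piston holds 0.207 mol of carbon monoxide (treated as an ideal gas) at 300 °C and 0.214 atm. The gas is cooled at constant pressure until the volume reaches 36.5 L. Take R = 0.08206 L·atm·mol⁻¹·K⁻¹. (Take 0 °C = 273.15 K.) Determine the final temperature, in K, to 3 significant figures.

T₂ ≈ 460 K

Convert: T₁ = 573.1 K.
From PV = nRT: V₁ = nRT₁/P₁ = 45.49 L.
P constant ⇒ V ∝ T: P₂ = P₁; T₂ = T₁·(V₂/V₁) = 459.8 K.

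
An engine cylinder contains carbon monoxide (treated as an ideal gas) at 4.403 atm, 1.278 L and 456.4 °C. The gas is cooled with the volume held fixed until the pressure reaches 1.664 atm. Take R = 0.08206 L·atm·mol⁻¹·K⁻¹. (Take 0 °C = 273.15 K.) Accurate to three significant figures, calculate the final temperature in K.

T₂ ≈ 276 K

Convert: T₁ = 729.5 K.
Isochoric, so P/T is constant: V₂ = V₁; T₂ = T₁·(P₂/P₁) = 275.7 K.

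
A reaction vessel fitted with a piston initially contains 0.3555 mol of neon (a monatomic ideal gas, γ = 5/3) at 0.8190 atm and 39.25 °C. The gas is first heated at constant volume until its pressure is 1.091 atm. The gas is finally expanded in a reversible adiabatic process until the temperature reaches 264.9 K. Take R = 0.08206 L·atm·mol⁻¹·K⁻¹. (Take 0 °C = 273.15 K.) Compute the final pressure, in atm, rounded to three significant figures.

P₃ ≈ 0.353 atm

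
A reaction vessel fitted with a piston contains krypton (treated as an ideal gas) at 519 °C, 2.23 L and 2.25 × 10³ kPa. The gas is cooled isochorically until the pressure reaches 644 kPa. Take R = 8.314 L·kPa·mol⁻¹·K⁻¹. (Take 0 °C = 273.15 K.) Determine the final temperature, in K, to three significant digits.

Convert: T₁ = 792.1 K.
V constant ⇒ P ∝ T: V₂ = V₁; T₂ = T₁·(P₂/P₁) = 226.7 K.

T₂ ≈ 227 K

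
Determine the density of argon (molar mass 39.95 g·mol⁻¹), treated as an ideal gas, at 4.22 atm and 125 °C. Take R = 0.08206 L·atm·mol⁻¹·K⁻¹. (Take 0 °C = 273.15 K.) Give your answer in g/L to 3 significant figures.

ρ = PM/(RT) = (4.22 × 39.95) / (0.08206 × 398.1)

ρ ≈ 5.16 g/L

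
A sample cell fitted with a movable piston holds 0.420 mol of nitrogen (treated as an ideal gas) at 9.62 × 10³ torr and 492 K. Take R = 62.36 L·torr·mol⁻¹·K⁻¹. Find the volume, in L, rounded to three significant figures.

PV = nRT ⇒ V = nRT/P = (0.420 × 62.36 × 492) / 9.62e+03

V ≈ 1.34 L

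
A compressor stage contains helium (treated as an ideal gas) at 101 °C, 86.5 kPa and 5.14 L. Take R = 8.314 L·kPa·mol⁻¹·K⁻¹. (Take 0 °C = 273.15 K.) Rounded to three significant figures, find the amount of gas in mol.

Convert: T = 374.15 K.
PV = nRT ⇒ n = PV/(RT) = (86.5 × 5.14) / (8.314 × 374.15)

n ≈ 0.143 mol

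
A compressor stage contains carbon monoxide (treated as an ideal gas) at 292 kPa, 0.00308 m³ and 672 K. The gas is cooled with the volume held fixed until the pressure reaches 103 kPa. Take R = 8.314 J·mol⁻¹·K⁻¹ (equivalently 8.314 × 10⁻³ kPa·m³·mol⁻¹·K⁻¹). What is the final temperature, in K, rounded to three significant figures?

T₂ ≈ 237 K

Isochoric, so P/T is constant: V₂ = V₁; T₂ = T₁·(P₂/P₁) = 237.0 K.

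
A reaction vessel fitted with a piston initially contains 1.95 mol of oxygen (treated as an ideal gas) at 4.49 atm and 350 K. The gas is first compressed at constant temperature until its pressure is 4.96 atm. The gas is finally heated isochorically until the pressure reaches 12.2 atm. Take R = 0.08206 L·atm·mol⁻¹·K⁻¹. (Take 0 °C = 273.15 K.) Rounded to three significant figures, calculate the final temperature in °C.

From PV = nRT: V₁ = nRT₁/P₁ = 12.47 L.
Isothermal, so P V is constant: T₂ = T₁; V₂ = V₁·(P₁/P₂) = 11.29 L.
V constant ⇒ P ∝ T: V₃ = V₂; T₃ = T₂·(P₃/P₂) = 860.9 K.

T₃ ≈ 588 °C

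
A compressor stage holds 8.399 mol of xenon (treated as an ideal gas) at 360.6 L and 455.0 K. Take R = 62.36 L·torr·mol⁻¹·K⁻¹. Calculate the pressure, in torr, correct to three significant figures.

P ≈ 661 torr

PV = nRT ⇒ P = nRT/V = (8.399 × 62.36 × 455.0) / 360.6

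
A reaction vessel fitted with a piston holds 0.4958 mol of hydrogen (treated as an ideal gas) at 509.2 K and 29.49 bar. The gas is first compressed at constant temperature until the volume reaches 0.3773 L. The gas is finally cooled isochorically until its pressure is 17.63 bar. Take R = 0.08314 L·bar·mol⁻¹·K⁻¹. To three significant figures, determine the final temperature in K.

T₃ ≈ 161 K

From PV = nRT: V₁ = nRT₁/P₁ = 0.7118 L.
Isothermal, so P V is constant: T₂ = T₁; P₂ = P₁·(V₁/V₂) = 55.63 bar.
Isochoric, so P/T is constant: V₃ = V₂; T₃ = T₂·(P₃/P₂) = 161.4 K.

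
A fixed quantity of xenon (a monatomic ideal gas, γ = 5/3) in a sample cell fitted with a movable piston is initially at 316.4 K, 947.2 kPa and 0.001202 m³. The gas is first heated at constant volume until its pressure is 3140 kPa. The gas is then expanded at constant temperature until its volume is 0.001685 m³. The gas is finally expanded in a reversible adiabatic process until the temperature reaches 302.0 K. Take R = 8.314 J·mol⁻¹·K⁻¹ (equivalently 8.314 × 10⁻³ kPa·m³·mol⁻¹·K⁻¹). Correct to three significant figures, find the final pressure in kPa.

Isochoric, so P/T is constant: V₂ = V₁; T₂ = T₁·(P₂/P₁) = 1049 K.
T constant ⇒ Boyle's law P V = const: T₃ = T₂; P₃ = P₂·(V₂/V₃) = 2240 kPa.
Adiabatic (γ = 5/3), T V^(γ−1) and P V^γ constant: P₄ = P₃·(T₄/T₃)^(γ/(γ−1)) = 99.64 kPa; V₄ = V₃·(T₃/T₄)^(1/(γ−1)) = 0.01091 m³.

P₄ ≈ 99.6 kPa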